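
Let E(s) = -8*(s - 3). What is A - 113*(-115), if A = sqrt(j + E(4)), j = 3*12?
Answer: 12995 + 2*sqrt(7) ≈ 13000.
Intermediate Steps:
E(s) = 24 - 8*s (E(s) = -8*(-3 + s) = 24 - 8*s)
j = 36
A = 2*sqrt(7) (A = sqrt(36 + (24 - 8*4)) = sqrt(36 + (24 - 32)) = sqrt(36 - 8) = sqrt(28) = 2*sqrt(7) ≈ 5.2915)
A - 113*(-115) = 2*sqrt(7) - 113*(-115) = 2*sqrt(7) + 12995 = 12995 + 2*sqrt(7)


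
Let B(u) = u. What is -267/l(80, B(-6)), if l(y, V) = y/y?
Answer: -267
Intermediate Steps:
l(y, V) = 1
-267/l(80, B(-6)) = -267/1 = -267*1 = -267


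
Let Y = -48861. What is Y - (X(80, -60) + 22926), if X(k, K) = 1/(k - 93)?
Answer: -933230/13 ≈ -71787.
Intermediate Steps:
X(k, K) = 1/(-93 + k)
Y - (X(80, -60) + 22926) = -48861 - (1/(-93 + 80) + 22926) = -48861 - (1/(-13) + 22926) = -48861 - (-1/13 + 22926) = -48861 - 1*298037/13 = -48861 - 298037/13 = -933230/13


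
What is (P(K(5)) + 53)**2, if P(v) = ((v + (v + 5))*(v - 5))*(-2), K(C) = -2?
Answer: 4489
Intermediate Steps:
P(v) = -2*(-5 + v)*(5 + 2*v) (P(v) = ((v + (5 + v))*(-5 + v))*(-2) = ((5 + 2*v)*(-5 + v))*(-2) = ((-5 + v)*(5 + 2*v))*(-2) = -2*(-5 + v)*(5 + 2*v))
(P(K(5)) + 53)**2 = ((50 - 4*(-2)**2 + 10*(-2)) + 53)**2 = ((50 - 4*4 - 20) + 53)**2 = ((50 - 16 - 20) + 53)**2 = (14 + 53)**2 = 67**2 = 4489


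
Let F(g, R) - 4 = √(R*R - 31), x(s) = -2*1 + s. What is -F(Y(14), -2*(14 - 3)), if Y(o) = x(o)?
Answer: -4 - √453 ≈ -25.284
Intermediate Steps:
x(s) = -2 + s
Y(o) = -2 + o
F(g, R) = 4 + √(-31 + R²) (F(g, R) = 4 + √(R*R - 31) = 4 + √(R² - 31) = 4 + √(-31 + R²))
-F(Y(14), -2*(14 - 3)) = -(4 + √(-31 + (-2*(14 - 3))²)) = -(4 + √(-31 + (-2*11)²)) = -(4 + √(-31 + (-22)²)) = -(4 + √(-31 + 484)) = -(4 + √453) = -4 - √453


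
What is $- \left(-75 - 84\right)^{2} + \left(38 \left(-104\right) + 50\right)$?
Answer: $-29183$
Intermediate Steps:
$- \left(-75 - 84\right)^{2} + \left(38 \left(-104\right) + 50\right) = - \left(-159\right)^{2} + \left(-3952 + 50\right) = \left(-1\right) 25281 - 3902 = -25281 - 3902 = -29183$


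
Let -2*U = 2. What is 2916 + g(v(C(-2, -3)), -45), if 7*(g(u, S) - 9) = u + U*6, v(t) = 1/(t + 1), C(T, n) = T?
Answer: 2924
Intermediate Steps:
U = -1 (U = -½*2 = -1)
v(t) = 1/(1 + t)
g(u, S) = 57/7 + u/7 (g(u, S) = 9 + (u - 1*6)/7 = 9 + (u - 6)/7 = 9 + (-6 + u)/7 = 9 + (-6/7 + u/7) = 57/7 + u/7)
2916 + g(v(C(-2, -3)), -45) = 2916 + (57/7 + 1/(7*(1 - 2))) = 2916 + (57/7 + (⅐)/(-1)) = 2916 + (57/7 + (⅐)*(-1)) = 2916 + (57/7 - ⅐) = 2916 + 8 = 2924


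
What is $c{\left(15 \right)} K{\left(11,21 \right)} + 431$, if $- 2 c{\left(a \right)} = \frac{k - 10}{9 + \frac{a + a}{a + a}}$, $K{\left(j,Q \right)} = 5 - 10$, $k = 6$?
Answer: $430$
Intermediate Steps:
$K{\left(j,Q \right)} = -5$ ($K{\left(j,Q \right)} = 5 - 10 = -5$)
$c{\left(a \right)} = \frac{1}{5}$ ($c{\left(a \right)} = - \frac{\left(6 - 10\right) \frac{1}{9 + \frac{a + a}{a + a}}}{2} = - \frac{\left(-4\right) \frac{1}{9 + \frac{2 a}{2 a}}}{2} = - \frac{\left(-4\right) \frac{1}{9 + 2 a \frac{1}{2 a}}}{2} = - \frac{\left(-4\right) \frac{1}{9 + 1}}{2} = - \frac{\left(-4\right) \frac{1}{10}}{2} = \left(- \frac{1}{2}\right) \left(- \frac{2}{5}\right) = \frac{1}{5}$)
$c{\left(15 \right)} K{\left(11,21 \right)} + 431 = \frac{1}{5} \left(-5\right) + 431 = -1 + 431 = 430$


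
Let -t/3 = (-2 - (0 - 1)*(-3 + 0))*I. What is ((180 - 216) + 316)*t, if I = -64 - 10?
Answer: -310800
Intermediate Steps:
I = -74
t = -1110 (t = -3*(-2 - (0 - 1)*(-3 + 0))*(-74) = -3*(-2 - (-1)*(-3))*(-74) = -3*(-2 - 1*3)*(-74) = -3*(-2 - 3)*(-74) = -(-15)*(-74) = -3*370 = -1110)
((180 - 216) + 316)*t = ((180 - 216) + 316)*(-1110) = (-36 + 316)*(-1110) = 280*(-1110) = -310800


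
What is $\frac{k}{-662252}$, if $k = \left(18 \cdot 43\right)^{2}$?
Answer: $- \frac{149769}{165563} \approx -0.9046$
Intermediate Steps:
$k = 599076$ ($k = 774^{2} = 599076$)
$\frac{k}{-662252} = \frac{599076}{-662252} = 599076 \left(- \frac{1}{662252}\right) = - \frac{149769}{165563}$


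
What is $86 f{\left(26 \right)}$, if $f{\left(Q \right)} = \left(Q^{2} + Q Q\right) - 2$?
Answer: $116100$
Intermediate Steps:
$f{\left(Q \right)} = -2 + 2 Q^{2}$ ($f{\left(Q \right)} = \left(Q^{2} + Q^{2}\right) - 2 = 2 Q^{2} - 2 = -2 + 2 Q^{2}$)
$86 f{\left(26 \right)} = 86 \left(-2 + 2 \cdot 26^{2}\right) = 86 \left(-2 + 2 \cdot 676\right) = 86 \left(-2 + 1352\right) = 86 \cdot 1350 = 116100$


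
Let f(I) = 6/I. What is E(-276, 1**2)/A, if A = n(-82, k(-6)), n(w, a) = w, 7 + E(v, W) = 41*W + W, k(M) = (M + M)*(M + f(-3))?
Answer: -35/82 ≈ -0.42683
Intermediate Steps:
k(M) = 2*M*(-2 + M) (k(M) = (M + M)*(M + 6/(-3)) = (2*M)*(M + 6*(-1/3)) = (2*M)*(M - 2) = (2*M)*(-2 + M) = 2*M*(-2 + M))
E(v, W) = -7 + 42*W (E(v, W) = -7 + (41*W + W) = -7 + 42*W)
A = -82
E(-276, 1**2)/A = (-7 + 42*1**2)/(-82) = (-7 + 42*1)*(-1/82) = (-7 + 42)*(-1/82) = 35*(-1/82) = -35/82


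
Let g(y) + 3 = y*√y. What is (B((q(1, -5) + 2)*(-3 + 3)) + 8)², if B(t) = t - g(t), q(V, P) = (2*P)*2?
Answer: 121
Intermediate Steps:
g(y) = -3 + y^(3/2) (g(y) = -3 + y*√y = -3 + y^(3/2))
q(V, P) = 4*P
B(t) = 3 + t - t^(3/2) (B(t) = t - (-3 + t^(3/2)) = t + (3 - t^(3/2)) = 3 + t - t^(3/2))
(B((q(1, -5) + 2)*(-3 + 3)) + 8)² = ((3 + (4*(-5) + 2)*(-3 + 3) - ((4*(-5) + 2)*(-3 + 3))^(3/2)) + 8)² = ((3 + (-20 + 2)*0 - ((-20 + 2)*0)^(3/2)) + 8)² = ((3 - 18*0 - (-18*0)^(3/2)) + 8)² = ((3 + 0 - 0^(3/2)) + 8)² = ((3 + 0 - 1*0) + 8)² = ((3 + 0 + 0) + 8)² = (3 + 8)² = 11² = 121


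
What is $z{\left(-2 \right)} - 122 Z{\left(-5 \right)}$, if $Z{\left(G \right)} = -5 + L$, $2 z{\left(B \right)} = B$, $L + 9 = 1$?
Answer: $1585$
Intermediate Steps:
$L = -8$ ($L = -9 + 1 = -8$)
$z{\left(B \right)} = \frac{B}{2}$
$Z{\left(G \right)} = -13$ ($Z{\left(G \right)} = -5 - 8 = -13$)
$z{\left(-2 \right)} - 122 Z{\left(-5 \right)} = \frac{1}{2} \left(-2\right) - -1586 = -1 + 1586 = 1585$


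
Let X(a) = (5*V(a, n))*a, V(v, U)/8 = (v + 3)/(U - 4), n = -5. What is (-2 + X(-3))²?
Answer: 4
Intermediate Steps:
V(v, U) = 8*(3 + v)/(-4 + U) (V(v, U) = 8*((v + 3)/(U - 4)) = 8*((3 + v)/(-4 + U)) = 8*(3 + v)/(-4 + U))
X(a) = a*(-40/3 - 40*a/9) (X(a) = (5*(8*(3 + a)/(-4 - 5)))*a = (5*(8*(3 + a)/(-9)))*a = (5*(8*(-⅑)*(3 + a)))*a = (5*(-8/3 - 8*a/9))*a = (-40/3 - 40*a/9)*a = a*(-40/3 - 40*a/9))
(-2 + X(-3))² = (-2 - 40/9*(-3)*(3 - 3))² = (-2 - 40/9*(-3)*0)² = (-2 + 0)² = (-2)² = 4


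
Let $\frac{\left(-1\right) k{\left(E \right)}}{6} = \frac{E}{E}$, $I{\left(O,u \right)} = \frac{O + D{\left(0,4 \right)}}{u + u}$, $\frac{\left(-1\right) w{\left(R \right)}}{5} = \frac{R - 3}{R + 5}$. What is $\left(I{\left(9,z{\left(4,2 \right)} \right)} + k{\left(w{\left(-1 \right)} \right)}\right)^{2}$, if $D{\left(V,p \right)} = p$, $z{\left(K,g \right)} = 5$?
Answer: $\frac{2209}{100} \approx 22.09$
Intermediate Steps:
$w{\left(R \right)} = - \frac{5 \left(-3 + R\right)}{5 + R}$ ($w{\left(R \right)} = - 5 \frac{R - 3}{R + 5} = - 5 \frac{-3 + R}{5 + R} = - \frac{5 \left(-3 + R\right)}{5 + R}$)
$I{\left(O,u \right)} = \frac{4 + O}{2 u}$ ($I{\left(O,u \right)} = \frac{O + 4}{u + u} = \frac{4 + O}{2 u}$)
$k{\left(E \right)} = -6$ ($k{\left(E \right)} = - 6 \frac{E}{E} = \left(-6\right) 1 = -6$)
$\left(I{\left(9,z{\left(4,2 \right)} \right)} + k{\left(w{\left(-1 \right)} \right)}\right)^{2} = \left(\frac{4 + 9}{2 \cdot 5} - 6\right)^{2} = \left(\frac{1}{2} \cdot \frac{1}{5} \cdot 13 - 6\right)^{2} = \left(\frac{13}{10} - 6\right)^{2} = \left(- \frac{47}{10}\right)^{2} = \frac{2209}{100}$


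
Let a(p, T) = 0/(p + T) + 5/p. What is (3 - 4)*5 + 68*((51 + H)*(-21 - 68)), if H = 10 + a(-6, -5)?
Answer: -1092401/3 ≈ -3.6413e+5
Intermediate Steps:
a(p, T) = 5/p (a(p, T) = 0/(T + p) + 5/p = 0 + 5/p = 5/p)
H = 55/6 (H = 10 + 5/(-6) = 10 + 5*(-⅙) = 10 - ⅚ = 55/6 ≈ 9.1667)
(3 - 4)*5 + 68*((51 + H)*(-21 - 68)) = (3 - 4)*5 + 68*((51 + 55/6)*(-21 - 68)) = -1*5 + 68*((361/6)*(-89)) = -5 + 68*(-32129/6) = -5 - 1092386/3 = -1092401/3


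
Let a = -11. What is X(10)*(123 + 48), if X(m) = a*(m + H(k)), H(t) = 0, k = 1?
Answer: -18810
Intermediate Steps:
X(m) = -11*m (X(m) = -11*(m + 0) = -11*m)
X(10)*(123 + 48) = (-11*10)*(123 + 48) = -110*171 = -18810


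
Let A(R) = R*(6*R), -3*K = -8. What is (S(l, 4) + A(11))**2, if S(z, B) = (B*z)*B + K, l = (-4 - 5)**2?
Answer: 36893476/9 ≈ 4.0993e+6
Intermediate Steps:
K = 8/3 (K = -1/3*(-8) = 8/3 ≈ 2.6667)
l = 81 (l = (-9)**2 = 81)
S(z, B) = 8/3 + z*B**2 (S(z, B) = (B*z)*B + 8/3 = z*B**2 + 8/3 = 8/3 + z*B**2)
A(R) = 6*R**2
(S(l, 4) + A(11))**2 = ((8/3 + 81*4**2) + 6*11**2)**2 = ((8/3 + 81*16) + 6*121)**2 = ((8/3 + 1296) + 726)**2 = (3896/3 + 726)**2 = (6074/3)**2 = 36893476/9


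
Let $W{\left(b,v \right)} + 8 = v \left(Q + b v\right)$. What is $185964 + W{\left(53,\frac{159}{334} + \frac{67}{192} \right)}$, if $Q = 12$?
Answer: $\frac{191228647063757}{1028100096} \approx 1.86 \cdot 10^{5}$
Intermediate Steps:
$W{\left(b,v \right)} = -8 + v \left(12 + b v\right)$
$185964 + W{\left(53,\frac{159}{334} + \frac{67}{192} \right)} = 185964 + \left(-8 + 12 \left(\frac{159}{334} + \frac{67}{192}\right) + 53 \left(\frac{159}{334} + \frac{67}{192}\right)^{2}\right) = 185964 + \left(-8 + 12 \cdot \frac{26453}{32064} + 53 \left(\frac{26453}{32064}\right)^{2}\right) = 185964 + \left(-8 + \frac{26453}{2672} + 53 \cdot \frac{699761209}{1028100096}\right) = 185964 + \left(-8 + \frac{26453}{2672} + \frac{37087344077}{1028100096}\right) = 185964 + \frac{39040811213}{1028100096} = \frac{191228647063757}{1028100096}$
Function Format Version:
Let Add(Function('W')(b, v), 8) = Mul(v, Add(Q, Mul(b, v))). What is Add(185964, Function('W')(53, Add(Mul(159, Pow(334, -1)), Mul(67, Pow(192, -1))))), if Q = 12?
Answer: Rational(191228647063757, 1028100096) ≈ 1.8600e+5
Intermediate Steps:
Function('W')(b, v) = Add(-8, Mul(v, Add(12, Mul(b, v))))
Add(185964, Function('W')(53, Add(Mul(159, Pow(334, -1)), Mul(67, Pow(192, -1))))) = Add(185964, Add(-8, Mul(12, Add(Mul(159, Pow(334, -1)), Mul(67, Pow(192, -1)))), Mul(53, Pow(Add(Mul(159, Pow(334, -1)), Mul(67, Pow(192, -1))), 2)))) = Add(185964, Add(-8, Mul(12, Add(Mul(159, Rational(1, 334)), Mul(67, Rational(1, 192)))), Mul(53, Pow(Add(Mul(159, Rational(1, 334)), Mul(67, Rational(1, 192))), 2)))) = Add(185964, Add(-8, Mul(12, Add(Rational(159, 334), Rational(67, 192))), Mul(53, Pow(Add(Rational(159, 334), Rational(67, 192)), 2)))) = Add(185964, Add(-8, Mul(12, Rational(26453, 32064)), Mul(53, Pow(Rational(26453, 32064), 2)))) = Add(185964, Add(-8, Rational(26453, 2672), Mul(53, Rational(699761209, 1028100096)))) = Add(185964, Add(-8, Rational(26453, 2672), Rational(37087344077, 1028100096))) = Add(185964, Rational(39040811213, 1028100096)) = Rational(191228647063757, 1028100096)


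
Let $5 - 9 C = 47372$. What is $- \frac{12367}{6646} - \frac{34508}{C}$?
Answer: $\frac{164252647}{34977898} \approx 4.6959$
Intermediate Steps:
$C = -5263$ ($C = \frac{5}{9} - \frac{47372}{9} = -5263$)
$- \frac{12367}{6646} - \frac{34508}{C} = - \frac{12367}{6646} - \frac{34508}{-5263} = \left(-12367\right) \frac{1}{6646} - - \frac{34508}{5263} = - \frac{12367}{6646} + \frac{34508}{5263} = \frac{164252647}{34977898}$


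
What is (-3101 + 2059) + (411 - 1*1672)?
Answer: -2303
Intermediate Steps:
(-3101 + 2059) + (411 - 1*1672) = -1042 + (411 - 1672) = -1042 - 1261 = -2303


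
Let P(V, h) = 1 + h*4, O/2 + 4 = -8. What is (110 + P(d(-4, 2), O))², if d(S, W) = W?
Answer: 225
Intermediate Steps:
O = -24 (O = -8 + 2*(-8) = -8 - 16 = -24)
P(V, h) = 1 + 4*h
(110 + P(d(-4, 2), O))² = (110 + (1 + 4*(-24)))² = (110 + (1 - 96))² = (110 - 95)² = 15² = 225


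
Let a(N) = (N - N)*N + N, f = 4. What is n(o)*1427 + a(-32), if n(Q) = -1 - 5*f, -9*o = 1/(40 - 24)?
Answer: -29999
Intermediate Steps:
a(N) = N (a(N) = 0*N + N = 0 + N = N)
o = -1/144 (o = -1/(9*(40 - 24)) = -1/9/16 = -1/9*1/16 = -1/144 ≈ -0.0069444)
n(Q) = -21 (n(Q) = -1 - 5*4 = -1 - 20 = -21)
n(o)*1427 + a(-32) = -21*1427 - 32 = -29967 - 32 = -29999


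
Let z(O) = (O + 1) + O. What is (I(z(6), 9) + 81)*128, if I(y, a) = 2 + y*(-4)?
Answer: 3968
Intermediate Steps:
z(O) = 1 + 2*O (z(O) = (1 + O) + O = 1 + 2*O)
I(y, a) = 2 - 4*y
(I(z(6), 9) + 81)*128 = ((2 - 4*(1 + 2*6)) + 81)*128 = ((2 - 4*(1 + 12)) + 81)*128 = ((2 - 4*13) + 81)*128 = ((2 - 52) + 81)*128 = (-50 + 81)*128 = 31*128 = 3968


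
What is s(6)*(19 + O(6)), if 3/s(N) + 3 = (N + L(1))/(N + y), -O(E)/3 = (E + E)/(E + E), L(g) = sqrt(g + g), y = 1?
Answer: -5040/223 - 336*sqrt(2)/223 ≈ -24.732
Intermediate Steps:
L(g) = sqrt(2)*sqrt(g) (L(g) = sqrt(2*g) = sqrt(2)*sqrt(g))
O(E) = -3 (O(E) = -3*(E + E)/(E + E) = -3*2*E/(2*E) = -3*2*E*1/(2*E) = -3*1 = -3)
s(N) = 3/(-3 + (N + sqrt(2))/(1 + N)) (s(N) = 3/(-3 + (N + sqrt(2)*sqrt(1))/(N + 1)) = 3/(-3 + (N + sqrt(2)*1)/(1 + N)) = 3/(-3 + (N + sqrt(2))/(1 + N)))
s(6)*(19 + O(6)) = (3*(-1 - 1*6)/(3 - sqrt(2) + 2*6))*(19 - 3) = (3*(-1 - 6)/(3 - sqrt(2) + 12))*16 = (3*(-7)/(15 - sqrt(2)))*16 = -21/(15 - sqrt(2))*16 = -336/(15 - sqrt(2))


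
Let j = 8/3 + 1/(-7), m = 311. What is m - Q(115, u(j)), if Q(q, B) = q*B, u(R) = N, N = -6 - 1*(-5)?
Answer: 426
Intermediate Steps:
j = 53/21 (j = 8*(⅓) + 1*(-⅐) = 8/3 - ⅐ = 53/21 ≈ 2.5238)
N = -1 (N = -6 + 5 = -1)
u(R) = -1
Q(q, B) = B*q
m - Q(115, u(j)) = 311 - (-1)*115 = 311 - 1*(-115) = 311 + 115 = 426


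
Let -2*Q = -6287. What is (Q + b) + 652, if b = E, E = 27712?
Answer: 63015/2 ≈ 31508.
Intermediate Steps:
Q = 6287/2 (Q = -1/2*(-6287) = 6287/2 ≈ 3143.5)
b = 27712
(Q + b) + 652 = (6287/2 + 27712) + 652 = 61711/2 + 652 = 63015/2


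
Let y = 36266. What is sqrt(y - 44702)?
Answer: 2*I*sqrt(2109) ≈ 91.848*I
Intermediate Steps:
sqrt(y - 44702) = sqrt(36266 - 44702) = sqrt(-8436) = 2*I*sqrt(2109)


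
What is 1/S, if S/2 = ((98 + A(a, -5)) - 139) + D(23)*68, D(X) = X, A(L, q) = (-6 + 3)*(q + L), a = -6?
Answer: 1/3112 ≈ 0.00032134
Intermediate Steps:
A(L, q) = -3*L - 3*q (A(L, q) = -3*(L + q) = -3*L - 3*q)
S = 3112 (S = 2*(((98 + (-3*(-6) - 3*(-5))) - 139) + 23*68) = 2*(((98 + (18 + 15)) - 139) + 1564) = 2*(((98 + 33) - 139) + 1564) = 2*((131 - 139) + 1564) = 2*(-8 + 1564) = 2*1556 = 3112)
1/S = 1/3112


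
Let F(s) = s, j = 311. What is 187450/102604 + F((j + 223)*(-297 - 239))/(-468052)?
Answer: 14638009337/6003000926 ≈ 2.4384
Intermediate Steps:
187450/102604 + F((j + 223)*(-297 - 239))/(-468052) = 187450/102604 + ((311 + 223)*(-297 - 239))/(-468052) = 187450*(1/102604) + (534*(-536))*(-1/468052) = 93725/51302 - 286224*(-1/468052) = 93725/51302 + 71556/117013 = 14638009337/6003000926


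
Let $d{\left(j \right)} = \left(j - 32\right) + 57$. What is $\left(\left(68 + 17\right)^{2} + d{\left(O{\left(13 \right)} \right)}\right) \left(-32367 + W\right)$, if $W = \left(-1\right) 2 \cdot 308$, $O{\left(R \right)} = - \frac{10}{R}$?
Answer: $- \frac{3108317920}{13} \approx -2.391 \cdot 10^{8}$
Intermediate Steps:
$d{\left(j \right)} = 25 + j$ ($d{\left(j \right)} = \left(-32 + j\right) + 57 = 25 + j$)
$W = -616$ ($W = \left(-2\right) 308 = -616$)
$\left(\left(68 + 17\right)^{2} + d{\left(O{\left(13 \right)} \right)}\right) \left(-32367 + W\right) = \left(\left(68 + 17\right)^{2} + \left(25 - \frac{10}{13}\right)\right) \left(-32367 - 616\right) = \left(85^{2} + \left(25 - \frac{10}{13}\right)\right) \left(-32983\right) = \left(7225 + \left(25 - \frac{10}{13}\right)\right) \left(-32983\right) = \left(7225 + \frac{315}{13}\right) \left(-32983\right) = \frac{94240}{13} \left(-32983\right) = - \frac{3108317920}{13}$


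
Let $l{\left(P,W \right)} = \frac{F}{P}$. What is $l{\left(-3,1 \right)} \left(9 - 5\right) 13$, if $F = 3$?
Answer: $-52$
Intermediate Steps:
$l{\left(P,W \right)} = \frac{3}{P}$
$l{\left(-3,1 \right)} \left(9 - 5\right) 13 = \frac{3}{-3} \left(9 - 5\right) 13 = 3 \left(- \frac{1}{3}\right) 4 \cdot 13 = \left(-1\right) 4 \cdot 13 = \left(-4\right) 13 = -52$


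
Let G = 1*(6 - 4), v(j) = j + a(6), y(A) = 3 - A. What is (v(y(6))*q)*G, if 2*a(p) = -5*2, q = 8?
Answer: -128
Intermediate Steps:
a(p) = -5 (a(p) = (-5*2)/2 = (½)*(-10) = -5)
v(j) = -5 + j (v(j) = j - 5 = -5 + j)
G = 2 (G = 1*2 = 2)
(v(y(6))*q)*G = ((-5 + (3 - 1*6))*8)*2 = ((-5 + (3 - 6))*8)*2 = ((-5 - 3)*8)*2 = -8*8*2 = -64*2 = -128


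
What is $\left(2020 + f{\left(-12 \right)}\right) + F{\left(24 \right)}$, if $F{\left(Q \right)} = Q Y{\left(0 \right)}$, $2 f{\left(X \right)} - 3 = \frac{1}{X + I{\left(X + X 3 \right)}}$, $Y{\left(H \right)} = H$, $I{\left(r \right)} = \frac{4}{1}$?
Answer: $\frac{32343}{16} \approx 2021.4$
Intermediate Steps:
$I{\left(r \right)} = 4$ ($I{\left(r \right)} = 4 \cdot 1 = 4$)
$f{\left(X \right)} = \frac{3}{2} + \frac{1}{2 \left(4 + X\right)}$ ($f{\left(X \right)} = \frac{3}{2} + \frac{1}{2 \left(X + 4\right)} = \frac{3}{2} + \frac{1}{2 \left(4 + X\right)}$)
$F{\left(Q \right)} = 0$ ($F{\left(Q \right)} = Q 0 = 0$)
$\left(2020 + f{\left(-12 \right)}\right) + F{\left(24 \right)} = \left(2020 + \frac{13 + 3 \left(-12\right)}{2 \left(4 - 12\right)}\right) + 0 = \left(2020 + \frac{13 - 36}{2 \left(-8\right)}\right) + 0 = \left(2020 + \frac{1}{2} \left(- \frac{1}{8}\right) \left(-23\right)\right) + 0 = \left(2020 + \frac{23}{16}\right) + 0 = \frac{32343}{16} + 0 = \frac{32343}{16}$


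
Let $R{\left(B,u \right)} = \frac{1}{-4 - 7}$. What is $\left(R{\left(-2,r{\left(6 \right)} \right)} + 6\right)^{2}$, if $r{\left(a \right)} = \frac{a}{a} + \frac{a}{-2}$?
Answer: $\frac{4225}{121} \approx 34.917$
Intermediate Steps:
$r{\left(a \right)} = 1 - \frac{a}{2}$ ($r{\left(a \right)} = 1 + a \left(- \frac{1}{2}\right) = 1 - \frac{a}{2}$)
$R{\left(B,u \right)} = - \frac{1}{11}$ ($R{\left(B,u \right)} = \frac{1}{-11} = - \frac{1}{11}$)
$\left(R{\left(-2,r{\left(6 \right)} \right)} + 6\right)^{2} = \left(- \frac{1}{11} + 6\right)^{2} = \left(\frac{65}{11}\right)^{2} = \frac{4225}{121}$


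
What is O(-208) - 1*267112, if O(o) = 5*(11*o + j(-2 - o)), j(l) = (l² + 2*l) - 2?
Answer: -64322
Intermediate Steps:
j(l) = -2 + l² + 2*l
O(o) = -30 + 5*(-2 - o)² + 45*o (O(o) = 5*(11*o + (-2 + (-2 - o)² + 2*(-2 - o))) = 5*(11*o + (-2 + (-2 - o)² + (-4 - 2*o))) = 5*(11*o + (-6 + (-2 - o)² - 2*o)) = 5*(-6 + (-2 - o)² + 9*o) = -30 + 5*(-2 - o)² + 45*o)
O(-208) - 1*267112 = (-10 + 5*(-208)² + 65*(-208)) - 1*267112 = (-10 + 5*43264 - 13520) - 267112 = (-10 + 216320 - 13520) - 267112 = 202790 - 267112 = -64322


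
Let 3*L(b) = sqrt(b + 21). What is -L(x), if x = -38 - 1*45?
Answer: -I*sqrt(62)/3 ≈ -2.6247*I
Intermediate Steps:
x = -83 (x = -38 - 45 = -83)
L(b) = sqrt(21 + b)/3 (L(b) = sqrt(b + 21)/3 = sqrt(21 + b)/3)
-L(x) = -sqrt(21 - 83)/3 = -sqrt(-62)/3 = -I*sqrt(62)/3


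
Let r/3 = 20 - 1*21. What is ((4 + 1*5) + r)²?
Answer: 36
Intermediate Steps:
r = -3 (r = 3*(20 - 1*21) = 3*(20 - 21) = 3*(-1) = -3)
((4 + 1*5) + r)² = ((4 + 1*5) - 3)² = ((4 + 5) - 3)² = (9 - 3)² = 6² = 36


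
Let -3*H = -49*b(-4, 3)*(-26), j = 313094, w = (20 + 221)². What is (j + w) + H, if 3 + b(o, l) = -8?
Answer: 1127539/3 ≈ 3.7585e+5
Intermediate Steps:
w = 58081 (w = 241² = 58081)
b(o, l) = -11 (b(o, l) = -3 - 8 = -11)
H = 14014/3 (H = -(-49*(-11))*(-26)/3 = -539*(-26)/3 = -⅓*(-14014) = 14014/3 ≈ 4671.3)
(j + w) + H = (313094 + 58081) + 14014/3 = 371175 + 14014/3 = 1127539/3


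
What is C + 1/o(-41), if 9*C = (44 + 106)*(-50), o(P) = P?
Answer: -102503/123 ≈ -833.36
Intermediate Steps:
C = -2500/3 (C = ((44 + 106)*(-50))/9 = (150*(-50))/9 = (⅑)*(-7500) = -2500/3 ≈ -833.33)
C + 1/o(-41) = -2500/3 + 1/(-41) = -2500/3 - 1/41 = -102503/123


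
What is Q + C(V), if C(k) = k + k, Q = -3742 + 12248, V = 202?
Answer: 8910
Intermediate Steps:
Q = 8506
C(k) = 2*k
Q + C(V) = 8506 + 2*202 = 8506 + 404 = 8910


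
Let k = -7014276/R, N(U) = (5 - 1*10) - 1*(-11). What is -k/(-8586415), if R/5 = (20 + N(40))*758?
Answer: -1753569/211526333525 ≈ -8.2901e-6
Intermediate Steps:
N(U) = 6 (N(U) = (5 - 10) + 11 = -5 + 11 = 6)
R = 98540 (R = 5*((20 + 6)*758) = 5*(26*758) = 5*19708 = 98540)
k = -1753569/24635 (k = -7014276/98540 = -7014276*1/98540 = -1753569/24635 ≈ -71.182)
-k/(-8586415) = -(-1753569)/(24635*(-8586415)) = -(-1753569)*(-1)/(24635*8586415) = -1*1753569/211526333525 = -1753569/211526333525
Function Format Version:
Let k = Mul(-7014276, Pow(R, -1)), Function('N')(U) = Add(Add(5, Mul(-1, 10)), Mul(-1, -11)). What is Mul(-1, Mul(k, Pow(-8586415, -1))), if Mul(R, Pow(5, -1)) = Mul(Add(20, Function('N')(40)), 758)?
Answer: Rational(-1753569, 211526333525) ≈ -8.2901e-6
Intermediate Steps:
Function('N')(U) = 6 (Function('N')(U) = Add(Add(5, -10), 11) = Add(-5, 11) = 6)
R = 98540 (R = Mul(5, Mul(Add(20, 6), 758)) = Mul(5, Mul(26, 758)) = Mul(5, 19708) = 98540)
k = Rational(-1753569, 24635) (k = Mul(-7014276, Pow(98540, -1)) = Mul(-7014276, Rational(1, 98540)) = Rational(-1753569, 24635) ≈ -71.182)
Mul(-1, Mul(k, Pow(-8586415, -1))) = Mul(-1, Mul(Rational(-1753569, 24635), Pow(-8586415, -1))) = Mul(-1, Mul(Rational(-1753569, 24635), Rational(-1, 8586415))) = Mul(-1, Rational(1753569, 211526333525)) = Rational(-1753569, 211526333525)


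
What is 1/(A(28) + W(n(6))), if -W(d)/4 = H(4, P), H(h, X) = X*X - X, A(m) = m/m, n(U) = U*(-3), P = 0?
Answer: 1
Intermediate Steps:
n(U) = -3*U
A(m) = 1
H(h, X) = X**2 - X
W(d) = 0 (W(d) = -0*(-1 + 0) = -0*(-1) = -4*0 = 0)
1/(A(28) + W(n(6))) = 1/(1 + 0) = 1/1 = 1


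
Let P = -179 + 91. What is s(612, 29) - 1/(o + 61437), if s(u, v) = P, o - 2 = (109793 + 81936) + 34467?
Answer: -25311881/287635 ≈ -88.000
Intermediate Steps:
P = -88
o = 226198 (o = 2 + ((109793 + 81936) + 34467) = 2 + (191729 + 34467) = 2 + 226196 = 226198)
s(u, v) = -88
s(612, 29) - 1/(o + 61437) = -88 - 1/(226198 + 61437) = -88 - 1/287635 = -25311881/287635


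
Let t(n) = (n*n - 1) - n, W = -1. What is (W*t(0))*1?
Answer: 1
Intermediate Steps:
t(n) = -1 + n² - n (t(n) = (n² - 1) - n = (-1 + n²) - n = -1 + n² - n)
(W*t(0))*1 = -(-1 + 0² - 1*0)*1 = -(-1 + 0 + 0)*1 = -1*(-1)*1 = 1*1 = 1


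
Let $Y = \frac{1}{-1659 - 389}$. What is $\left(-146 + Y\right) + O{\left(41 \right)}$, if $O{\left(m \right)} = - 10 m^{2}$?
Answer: $- \frac{34725889}{2048} \approx -16956.0$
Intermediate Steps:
$Y = - \frac{1}{2048}$ ($Y = \frac{1}{-2048} = - \frac{1}{2048} \approx -0.00048828$)
$\left(-146 + Y\right) + O{\left(41 \right)} = \left(-146 - \frac{1}{2048}\right) - 10 \cdot 41^{2} = - \frac{299009}{2048} - 16810 = - \frac{34725889}{2048}$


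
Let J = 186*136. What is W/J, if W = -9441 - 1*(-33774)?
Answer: 8111/8432 ≈ 0.96193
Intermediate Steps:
W = 24333 (W = -9441 + 33774 = 24333)
J = 25296
W/J = 24333/25296 = 24333*(1/25296) = 8111/8432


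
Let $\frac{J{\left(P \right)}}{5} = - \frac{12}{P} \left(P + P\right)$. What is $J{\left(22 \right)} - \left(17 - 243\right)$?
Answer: $106$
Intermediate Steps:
$J{\left(P \right)} = -120$ ($J{\left(P \right)} = 5 - \frac{12}{P} \left(P + P\right) = 5 - \frac{12}{P} 2 P = 5 \left(-24\right) = -120$)
$J{\left(22 \right)} - \left(17 - 243\right) = -120 - \left(17 - 243\right) = -120 - -226 = -120 + 226 = 106$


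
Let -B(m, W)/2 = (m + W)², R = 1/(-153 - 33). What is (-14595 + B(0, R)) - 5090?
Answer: -340511131/17298 ≈ -19685.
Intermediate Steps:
R = -1/186 (R = 1/(-186) = -1/186 ≈ -0.0053763)
B(m, W) = -2*(W + m)² (B(m, W) = -2*(m + W)² = -2*(W + m)²)
(-14595 + B(0, R)) - 5090 = (-14595 - 2*(-1/186 + 0)²) - 5090 = (-14595 - 2*(-1/186)²) - 5090 = (-14595 - 2*1/34596) - 5090 = (-14595 - 1/17298) - 5090 = -252464311/17298 - 5090 = -340511131/17298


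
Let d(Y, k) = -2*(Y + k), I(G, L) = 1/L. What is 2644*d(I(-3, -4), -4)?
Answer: 22474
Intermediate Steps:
d(Y, k) = -2*Y - 2*k
2644*d(I(-3, -4), -4) = 2644*(-2/(-4) - 2*(-4)) = 2644*(-2*(-¼) + 8) = 2644*(½ + 8) = 2644*(17/2) = 22474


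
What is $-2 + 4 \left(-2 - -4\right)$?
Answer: $6$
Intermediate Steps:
$-2 + 4 \left(-2 - -4\right) = -2 + 4 \left(-2 + 4\right) = -2 + 4 \cdot 2 = -2 + 8 = 6$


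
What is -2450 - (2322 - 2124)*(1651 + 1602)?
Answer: -646544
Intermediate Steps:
-2450 - (2322 - 2124)*(1651 + 1602) = -2450 - 198*3253 = -2450 - 1*644094 = -2450 - 644094 = -646544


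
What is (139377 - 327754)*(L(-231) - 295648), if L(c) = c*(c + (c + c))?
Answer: 25537328005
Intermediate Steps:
L(c) = 3*c² (L(c) = c*(c + 2*c) = c*(3*c) = 3*c²)
(139377 - 327754)*(L(-231) - 295648) = (139377 - 327754)*(3*(-231)² - 295648) = -188377*(3*53361 - 295648) = -188377*(160083 - 295648) = -188377*(-135565) = 25537328005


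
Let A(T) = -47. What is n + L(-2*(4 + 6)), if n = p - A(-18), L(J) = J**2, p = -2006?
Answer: -1559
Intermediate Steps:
n = -1959 (n = -2006 - 1*(-47) = -2006 + 47 = -1959)
n + L(-2*(4 + 6)) = -1959 + (-2*(4 + 6))**2 = -1959 + (-2*10)**2 = -1959 + (-20)**2 = -1959 + 400 = -1559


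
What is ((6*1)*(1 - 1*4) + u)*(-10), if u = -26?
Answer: 440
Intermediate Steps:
((6*1)*(1 - 1*4) + u)*(-10) = ((6*1)*(1 - 1*4) - 26)*(-10) = (6*(1 - 4) - 26)*(-10) = (6*(-3) - 26)*(-10) = (-18 - 26)*(-10) = -44*(-10) = 440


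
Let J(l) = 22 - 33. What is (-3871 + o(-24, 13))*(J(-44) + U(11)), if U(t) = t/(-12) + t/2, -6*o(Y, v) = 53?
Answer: 1792483/72 ≈ 24896.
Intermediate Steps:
o(Y, v) = -53/6 (o(Y, v) = -⅙*53 = -53/6)
J(l) = -11
U(t) = 5*t/12 (U(t) = t*(-1/12) + t*(½) = -t/12 + t/2 = 5*t/12)
(-3871 + o(-24, 13))*(J(-44) + U(11)) = (-3871 - 53/6)*(-11 + (5/12)*11) = -23279*(-11 + 55/12)/6 = -23279/6*(-77/12) = 1792483/72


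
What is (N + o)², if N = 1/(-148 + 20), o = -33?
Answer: 17850625/16384 ≈ 1089.5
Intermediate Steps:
N = -1/128 (N = 1/(-128) = -1/128 ≈ -0.0078125)
(N + o)² = (-1/128 - 33)² = (-4225/128)² = 17850625/16384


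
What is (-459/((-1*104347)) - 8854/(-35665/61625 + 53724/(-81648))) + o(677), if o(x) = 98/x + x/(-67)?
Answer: 3509375594356549661740/490876530304726361 ≈ 7149.2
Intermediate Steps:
o(x) = 98/x - x/67 (o(x) = 98/x + x*(-1/67) = 98/x - x/67)
(-459/((-1*104347)) - 8854/(-35665/61625 + 53724/(-81648))) + o(677) = (-459/((-1*104347)) - 8854/(-35665/61625 + 53724/(-81648))) + (98/677 - 1/67*677) = (-459/(-104347) - 8854/(-35665*1/61625 + 53724*(-1/81648))) + (98*(1/677) - 677/67) = (-459*(-1/104347) - 8854/(-7133/12325 - 4477/6804)) + (98/677 - 677/67) = (459/104347 - 8854/(-103711957/83859300)) - 451763/45359 = (459/104347 - 8854*(-83859300/103711957)) - 451763/45359 = (459/104347 + 742490242200/103711957) - 451763/45359 = 77476676906631663/10822031577079 - 451763/45359 = 3509375594356549661740/490876530304726361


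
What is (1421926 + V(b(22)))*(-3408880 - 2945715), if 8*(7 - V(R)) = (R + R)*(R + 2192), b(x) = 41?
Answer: -35561451092505/4 ≈ -8.8904e+12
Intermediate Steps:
V(R) = 7 - R*(2192 + R)/4 (V(R) = 7 - (R + R)*(R + 2192)/8 = 7 - 2*R*(2192 + R)/8 = 7 - R*(2192 + R)/4)
(1421926 + V(b(22)))*(-3408880 - 2945715) = (1421926 + (7 - 548*41 - ¼*41²))*(-3408880 - 2945715) = (1421926 + (7 - 22468 - ¼*1681))*(-6354595) = (1421926 + (7 - 22468 - 1681/4))*(-6354595) = (1421926 - 91525/4)*(-6354595) = (5596179/4)*(-6354595) = -35561451092505/4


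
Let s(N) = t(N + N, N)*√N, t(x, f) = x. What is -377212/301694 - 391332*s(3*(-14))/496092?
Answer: -188606/150847 + 2739324*I*√42/41341 ≈ -1.2503 + 429.42*I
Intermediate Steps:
s(N) = 2*N^(3/2) (s(N) = (N + N)*√N = (2*N)*√N = 2*N^(3/2))
-377212/301694 - 391332*s(3*(-14))/496092 = -377212/301694 - 391332*(-42*I*√42)/248046 = -377212*1/301694 - 391332*(-7*I*√42/41341) = -188606/150847 - 391332*(-7*I*√42/41341) = -188606/150847 - (-2739324)*I*√42/41341 = -188606/150847 + 2739324*I*√42/41341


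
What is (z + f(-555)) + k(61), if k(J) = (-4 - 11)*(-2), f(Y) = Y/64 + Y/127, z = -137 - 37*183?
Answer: -56010389/8128 ≈ -6891.0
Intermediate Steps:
z = -6908 (z = -137 - 6771 = -6908)
f(Y) = 191*Y/8128 (f(Y) = Y*(1/64) + Y*(1/127) = Y/64 + Y/127 = 191*Y/8128)
k(J) = 30 (k(J) = -15*(-2) = 30)
(z + f(-555)) + k(61) = (-6908 + (191/8128)*(-555)) + 30 = (-6908 - 106005/8128) + 30 = -56254229/8128 + 30 = -56010389/8128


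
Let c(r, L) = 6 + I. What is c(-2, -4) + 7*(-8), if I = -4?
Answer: -54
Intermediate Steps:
c(r, L) = 2 (c(r, L) = 6 - 4 = 2)
c(-2, -4) + 7*(-8) = 2 + 7*(-8) = 2 - 56 = -54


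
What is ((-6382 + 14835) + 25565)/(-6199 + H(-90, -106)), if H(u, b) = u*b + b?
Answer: 34018/3235 ≈ 10.516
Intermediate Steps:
H(u, b) = b + b*u (H(u, b) = b*u + b = b + b*u)
((-6382 + 14835) + 25565)/(-6199 + H(-90, -106)) = ((-6382 + 14835) + 25565)/(-6199 - 106*(1 - 90)) = (8453 + 25565)/(-6199 - 106*(-89)) = 34018/(-6199 + 9434) = 34018/3235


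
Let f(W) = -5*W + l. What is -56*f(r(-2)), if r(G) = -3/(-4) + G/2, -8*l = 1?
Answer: -63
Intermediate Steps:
l = -⅛ (l = -⅛*1 = -⅛ ≈ -0.12500)
r(G) = ¾ + G/2 (r(G) = -3*(-¼) + G*(½) = ¾ + G/2)
f(W) = -⅛ - 5*W (f(W) = -5*W - ⅛ = -⅛ - 5*W)
-56*f(r(-2)) = -56*(-⅛ - 5*(¾ + (½)*(-2))) = -56*(-⅛ - 5*(¾ - 1)) = -56*(-⅛ - 5*(-¼)) = -56*(-⅛ + 5/4) = -56*9/8 = -63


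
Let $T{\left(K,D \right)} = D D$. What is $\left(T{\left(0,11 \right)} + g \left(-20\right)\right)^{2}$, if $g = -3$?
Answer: $32761$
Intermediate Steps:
$T{\left(K,D \right)} = D^{2}$
$\left(T{\left(0,11 \right)} + g \left(-20\right)\right)^{2} = \left(11^{2} - -60\right)^{2} = \left(121 + 60\right)^{2} = 181^{2} = 32761$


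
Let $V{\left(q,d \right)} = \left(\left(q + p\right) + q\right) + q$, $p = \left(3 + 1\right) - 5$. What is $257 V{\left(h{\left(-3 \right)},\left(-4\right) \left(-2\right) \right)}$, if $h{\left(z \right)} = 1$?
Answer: $514$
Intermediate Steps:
$p = -1$ ($p = 4 - 5 = -1$)
$V{\left(q,d \right)} = -1 + 3 q$ ($V{\left(q,d \right)} = \left(\left(q - 1\right) + q\right) + q = \left(\left(-1 + q\right) + q\right) + q = \left(-1 + 2 q\right) + q = -1 + 3 q$)
$257 V{\left(h{\left(-3 \right)},\left(-4\right) \left(-2\right) \right)} = 257 \left(-1 + 3 \cdot 1\right) = 257 \left(-1 + 3\right) = 257 \cdot 2 = 514$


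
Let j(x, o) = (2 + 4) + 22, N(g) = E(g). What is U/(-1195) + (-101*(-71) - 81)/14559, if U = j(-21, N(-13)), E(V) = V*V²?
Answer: 8064898/17398005 ≈ 0.46355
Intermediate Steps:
E(V) = V³
N(g) = g³
j(x, o) = 28 (j(x, o) = 6 + 22 = 28)
U = 28
U/(-1195) + (-101*(-71) - 81)/14559 = 28/(-1195) + (-101*(-71) - 81)/14559 = 28*(-1/1195) + (7171 - 81)*(1/14559) = -28/1195 + 7090*(1/14559) = -28/1195 + 7090/14559 = 8064898/17398005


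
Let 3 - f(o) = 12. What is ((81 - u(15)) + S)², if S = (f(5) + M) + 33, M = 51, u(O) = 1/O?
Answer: 5470921/225 ≈ 24315.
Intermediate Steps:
f(o) = -9 (f(o) = 3 - 1*12 = 3 - 12 = -9)
S = 75 (S = (-9 + 51) + 33 = 42 + 33 = 75)
((81 - u(15)) + S)² = ((81 - 1/15) + 75)² = (1214/15 + 75)² = (2339/15)² = 5470921/225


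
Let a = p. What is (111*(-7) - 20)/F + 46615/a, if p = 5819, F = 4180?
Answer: 17292087/2211220 ≈ 7.8202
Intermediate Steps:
a = 5819
(111*(-7) - 20)/F + 46615/a = (111*(-7) - 20)/4180 + 46615/5819 = (-777 - 20)*(1/4180) + 46615*(1/5819) = -797*1/4180 + 46615/5819 = -797/4180 + 46615/5819 = 17292087/2211220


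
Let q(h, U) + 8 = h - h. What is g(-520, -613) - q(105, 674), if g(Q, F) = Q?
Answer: -512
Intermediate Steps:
q(h, U) = -8 (q(h, U) = -8 + (h - h) = -8 + 0 = -8)
g(-520, -613) - q(105, 674) = -520 - 1*(-8) = -520 + 8 = -512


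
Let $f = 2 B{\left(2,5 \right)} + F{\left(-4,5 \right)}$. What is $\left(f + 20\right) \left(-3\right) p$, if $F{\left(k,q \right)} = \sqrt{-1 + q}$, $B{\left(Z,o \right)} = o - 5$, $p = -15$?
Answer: $990$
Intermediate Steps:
$B{\left(Z,o \right)} = -5 + o$ ($B{\left(Z,o \right)} = o - 5 = -5 + o$)
$f = 2$ ($f = 2 \left(-5 + 5\right) + \sqrt{-1 + 5} = 2 \cdot 0 + \sqrt{4} = 0 + 2 = 2$)
$\left(f + 20\right) \left(-3\right) p = \left(2 + 20\right) \left(-3\right) \left(-15\right) = 22 \left(-3\right) \left(-15\right) = \left(-66\right) \left(-15\right) = 990$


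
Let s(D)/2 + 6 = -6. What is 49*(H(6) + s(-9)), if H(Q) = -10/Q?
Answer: -3773/3 ≈ -1257.7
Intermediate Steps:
s(D) = -24 (s(D) = -12 + 2*(-6) = -12 - 12 = -24)
49*(H(6) + s(-9)) = 49*(-10/6 - 24) = 49*(-10*⅙ - 24) = 49*(-5/3 - 24) = 49*(-77/3) = -3773/3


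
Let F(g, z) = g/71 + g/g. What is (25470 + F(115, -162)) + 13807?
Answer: 2788853/71 ≈ 39280.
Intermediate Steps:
F(g, z) = 1 + g/71 (F(g, z) = g*(1/71) + 1 = g/71 + 1 = 1 + g/71)
(25470 + F(115, -162)) + 13807 = (25470 + (1 + (1/71)*115)) + 13807 = (25470 + (1 + 115/71)) + 13807 = (25470 + 186/71) + 13807 = 1808556/71 + 13807 = 2788853/71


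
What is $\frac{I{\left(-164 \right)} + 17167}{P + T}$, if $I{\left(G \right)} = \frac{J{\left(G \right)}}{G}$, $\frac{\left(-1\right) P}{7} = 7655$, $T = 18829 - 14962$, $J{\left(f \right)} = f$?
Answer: $- \frac{8584}{24859} \approx -0.34531$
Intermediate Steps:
$T = 3867$
$P = -53585$ ($P = \left(-7\right) 7655 = -53585$)
$I{\left(G \right)} = 1$ ($I{\left(G \right)} = \frac{G}{G} = 1$)
$\frac{I{\left(-164 \right)} + 17167}{P + T} = \frac{1 + 17167}{-53585 + 3867} = \frac{17168}{-49718} = 17168 \left(- \frac{1}{49718}\right) = - \frac{8584}{24859}$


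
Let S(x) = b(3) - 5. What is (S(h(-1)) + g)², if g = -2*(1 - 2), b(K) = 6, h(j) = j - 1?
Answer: 9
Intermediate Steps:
h(j) = -1 + j
g = 2 (g = -2*(-1) = 2)
S(x) = 1 (S(x) = 6 - 5 = 1)
(S(h(-1)) + g)² = (1 + 2)² = 3² = 9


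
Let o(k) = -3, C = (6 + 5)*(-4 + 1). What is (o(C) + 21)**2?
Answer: 324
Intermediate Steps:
C = -33 (C = 11*(-3) = -33)
(o(C) + 21)**2 = (-3 + 21)**2 = 18**2 = 324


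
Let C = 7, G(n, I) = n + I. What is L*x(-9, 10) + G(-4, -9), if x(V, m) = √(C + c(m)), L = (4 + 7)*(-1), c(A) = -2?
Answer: -13 - 11*√5 ≈ -37.597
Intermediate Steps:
G(n, I) = I + n
L = -11 (L = 11*(-1) = -11)
x(V, m) = √5 (x(V, m) = √(7 - 2) = √5)
L*x(-9, 10) + G(-4, -9) = -11*√5 + (-9 - 4) = -11*√5 - 13 = -13 - 11*√5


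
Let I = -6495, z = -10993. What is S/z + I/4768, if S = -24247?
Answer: 44210161/52414624 ≈ 0.84347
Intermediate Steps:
S/z + I/4768 = -24247/(-10993) - 6495/4768 = -24247*(-1/10993) - 6495*1/4768 = 24247/10993 - 6495/4768 = 44210161/52414624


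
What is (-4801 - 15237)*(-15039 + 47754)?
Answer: -655543170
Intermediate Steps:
(-4801 - 15237)*(-15039 + 47754) = -20038*32715 = -655543170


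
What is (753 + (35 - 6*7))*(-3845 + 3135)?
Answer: -529660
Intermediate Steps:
(753 + (35 - 6*7))*(-3845 + 3135) = (753 + (35 - 42))*(-710) = (753 - 7)*(-710) = 746*(-710) = -529660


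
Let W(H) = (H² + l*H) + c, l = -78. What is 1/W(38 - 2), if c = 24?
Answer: -1/1488 ≈ -0.00067204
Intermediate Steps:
W(H) = 24 + H² - 78*H (W(H) = (H² - 78*H) + 24 = 24 + H² - 78*H)
1/W(38 - 2) = 1/(24 + (38 - 2)² - 78*(38 - 2)) = 1/(24 + 36² - 78*36) = 1/(24 + 1296 - 2808) = 1/(-1488) = -1/1488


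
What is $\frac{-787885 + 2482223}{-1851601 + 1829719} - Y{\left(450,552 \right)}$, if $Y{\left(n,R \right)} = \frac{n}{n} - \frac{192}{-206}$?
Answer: $- \frac{89435666}{1126923} \approx -79.363$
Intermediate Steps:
$Y{\left(n,R \right)} = \frac{199}{103}$ ($Y{\left(n,R \right)} = 1 - - \frac{96}{103} = 1 + \frac{96}{103} = \frac{199}{103}$)
$\frac{-787885 + 2482223}{-1851601 + 1829719} - Y{\left(450,552 \right)} = \frac{-787885 + 2482223}{-1851601 + 1829719} - \frac{199}{103} = \frac{1694338}{-21882} - \frac{199}{103} = 1694338 \left(- \frac{1}{21882}\right) - \frac{199}{103} = - \frac{847169}{10941} - \frac{199}{103} = - \frac{89435666}{1126923}$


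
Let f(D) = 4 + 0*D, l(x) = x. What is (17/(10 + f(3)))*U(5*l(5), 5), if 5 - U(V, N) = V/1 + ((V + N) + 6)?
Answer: -68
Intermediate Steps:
U(V, N) = -1 - N - 2*V (U(V, N) = 5 - (V/1 + ((V + N) + 6)) = 5 - (V*1 + ((N + V) + 6)) = 5 - (V + (6 + N + V)) = 5 - (6 + N + 2*V) = 5 + (-6 - N - 2*V) = -1 - N - 2*V)
f(D) = 4 (f(D) = 4 + 0 = 4)
(17/(10 + f(3)))*U(5*l(5), 5) = (17/(10 + 4))*(-1 - 1*5 - 10*5) = (17/14)*(-1 - 5 - 2*25) = (17*(1/14))*(-1 - 5 - 50) = (17/14)*(-56) = -68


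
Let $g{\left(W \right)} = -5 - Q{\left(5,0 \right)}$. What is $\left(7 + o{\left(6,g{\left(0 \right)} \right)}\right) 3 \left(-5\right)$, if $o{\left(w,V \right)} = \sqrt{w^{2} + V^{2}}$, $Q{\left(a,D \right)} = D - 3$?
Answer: $-105 - 30 \sqrt{10} \approx -199.87$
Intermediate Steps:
$Q{\left(a,D \right)} = -3 + D$
$g{\left(W \right)} = -2$ ($g{\left(W \right)} = -5 - \left(-3 + 0\right) = -5 - -3 = -5 + 3 = -2$)
$o{\left(w,V \right)} = \sqrt{V^{2} + w^{2}}$
$\left(7 + o{\left(6,g{\left(0 \right)} \right)}\right) 3 \left(-5\right) = \left(7 + \sqrt{\left(-2\right)^{2} + 6^{2}}\right) 3 \left(-5\right) = \left(7 + \sqrt{4 + 36}\right) \left(-15\right) = \left(7 + \sqrt{40}\right) \left(-15\right) = \left(7 + 2 \sqrt{10}\right) \left(-15\right) = -105 - 30 \sqrt{10}$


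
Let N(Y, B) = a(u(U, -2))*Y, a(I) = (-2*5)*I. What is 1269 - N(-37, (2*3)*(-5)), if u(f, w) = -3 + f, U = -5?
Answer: 4229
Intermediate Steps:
a(I) = -10*I
N(Y, B) = 80*Y (N(Y, B) = (-10*(-3 - 5))*Y = (-10*(-8))*Y = 80*Y)
1269 - N(-37, (2*3)*(-5)) = 1269 - 80*(-37) = 1269 - 1*(-2960) = 1269 + 2960 = 4229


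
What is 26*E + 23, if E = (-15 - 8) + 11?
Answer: -289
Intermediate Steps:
E = -12 (E = -23 + 11 = -12)
26*E + 23 = 26*(-12) + 23 = -312 + 23 = -289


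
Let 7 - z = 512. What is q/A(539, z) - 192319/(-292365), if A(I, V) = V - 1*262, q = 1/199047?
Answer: 9787052847422/14878362170295 ≈ 0.65780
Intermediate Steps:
z = -505 (z = 7 - 1*512 = 7 - 512 = -505)
q = 1/199047 ≈ 5.0239e-6
A(I, V) = -262 + V (A(I, V) = V - 262 = -262 + V)
q/A(539, z) - 192319/(-292365) = 1/(199047*(-262 - 505)) - 192319/(-292365) = (1/199047)/(-767) - 192319*(-1/292365) = (1/199047)*(-1/767) + 192319/292365 = -1/152669049 + 192319/292365 = 9787052847422/14878362170295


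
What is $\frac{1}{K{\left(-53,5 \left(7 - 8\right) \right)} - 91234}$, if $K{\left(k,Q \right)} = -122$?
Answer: $- \frac{1}{91356} \approx -1.0946 \cdot 10^{-5}$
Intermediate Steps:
$\frac{1}{K{\left(-53,5 \left(7 - 8\right) \right)} - 91234} = \frac{1}{-122 - 91234} = \frac{1}{-91356} = - \frac{1}{91356}$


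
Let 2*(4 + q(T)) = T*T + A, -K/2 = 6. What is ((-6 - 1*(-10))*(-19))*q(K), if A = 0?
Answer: -5168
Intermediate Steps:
K = -12 (K = -2*6 = -12)
q(T) = -4 + T²/2 (q(T) = -4 + (T*T + 0)/2 = -4 + (T² + 0)/2 = -4 + T²/2)
((-6 - 1*(-10))*(-19))*q(K) = ((-6 - 1*(-10))*(-19))*(-4 + (½)*(-12)²) = ((-6 + 10)*(-19))*(-4 + (½)*144) = (4*(-19))*(-4 + 72) = -76*68 = -5168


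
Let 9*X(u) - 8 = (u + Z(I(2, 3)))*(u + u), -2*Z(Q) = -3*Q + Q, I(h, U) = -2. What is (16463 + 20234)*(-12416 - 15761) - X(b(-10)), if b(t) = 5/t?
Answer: -6204068221/6 ≈ -1.0340e+9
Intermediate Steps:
Z(Q) = Q (Z(Q) = -(-3*Q + Q)/2 = -(-1)*Q = Q)
X(u) = 8/9 + 2*u*(-2 + u)/9 (X(u) = 8/9 + ((u - 2)*(u + u))/9 = 8/9 + ((-2 + u)*(2*u))/9 = 8/9 + (2*u*(-2 + u))/9 = 8/9 + 2*u*(-2 + u)/9)
(16463 + 20234)*(-12416 - 15761) - X(b(-10)) = (16463 + 20234)*(-12416 - 15761) - (8/9 - 20/(9*(-10)) + 2*(5/(-10))²/9) = 36697*(-28177) - (8/9 - 20*(-1)/(9*10) + 2*(5*(-⅒))²/9) = -1034011369 - (8/9 - 4/9*(-½) + 2*(-½)²/9) = -1034011369 - (8/9 + 2/9 + (2/9)*(¼)) = -1034011369 - (8/9 + 2/9 + 1/18) = -1034011369 - 1*7/6 = -1034011369 - 7/6 = -6204068221/6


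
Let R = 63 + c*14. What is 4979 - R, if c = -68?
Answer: 5868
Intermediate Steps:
R = -889 (R = 63 - 68*14 = 63 - 952 = -889)
4979 - R = 4979 - 1*(-889) = 4979 + 889 = 5868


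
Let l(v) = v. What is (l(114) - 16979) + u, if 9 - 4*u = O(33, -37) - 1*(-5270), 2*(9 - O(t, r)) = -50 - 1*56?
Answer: -72783/4 ≈ -18196.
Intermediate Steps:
O(t, r) = 62 (O(t, r) = 9 - (-50 - 1*56)/2 = 9 - (-50 - 56)/2 = 9 - ½*(-106) = 9 + 53 = 62)
u = -5323/4 (u = 9/4 - (62 - 1*(-5270))/4 = 9/4 - (62 + 5270)/4 = 9/4 - ¼*5332 = 9/4 - 1333 = -5323/4 ≈ -1330.8)
(l(114) - 16979) + u = (114 - 16979) - 5323/4 = -16865 - 5323/4 = -72783/4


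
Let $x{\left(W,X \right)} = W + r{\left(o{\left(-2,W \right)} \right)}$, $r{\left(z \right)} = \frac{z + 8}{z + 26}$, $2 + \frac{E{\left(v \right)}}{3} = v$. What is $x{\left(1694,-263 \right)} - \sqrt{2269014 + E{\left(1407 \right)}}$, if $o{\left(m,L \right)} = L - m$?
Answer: $\frac{486462}{287} - 3 \sqrt{252581} \approx 187.27$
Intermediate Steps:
$E{\left(v \right)} = -6 + 3 v$
$r{\left(z \right)} = \frac{8 + z}{26 + z}$
$x{\left(W,X \right)} = W + \frac{10 + W}{28 + W}$ ($x{\left(W,X \right)} = W + \frac{8 + \left(W - -2\right)}{26 + \left(W - -2\right)} = W + \frac{8 + \left(W + 2\right)}{26 + \left(W + 2\right)} = W + \frac{8 + \left(2 + W\right)}{26 + \left(2 + W\right)} = W + \frac{10 + W}{28 + W}$)
$x{\left(1694,-263 \right)} - \sqrt{2269014 + E{\left(1407 \right)}} = \frac{10 + 1694 + 1694 \left(28 + 1694\right)}{28 + 1694} - \sqrt{2269014 + \left(-6 + 3 \cdot 1407\right)} = \frac{10 + 1694 + 1694 \cdot 1722}{1722} - \sqrt{2269014 + \left(-6 + 4221\right)} = \frac{10 + 1694 + 2917068}{1722} - \sqrt{2269014 + 4215} = \frac{1}{1722} \cdot 2918772 - \sqrt{2273229} = \frac{486462}{287} - 3 \sqrt{252581}$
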